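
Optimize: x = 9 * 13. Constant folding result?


9 * 13 = 117 at compile time
Optimized: x = 117


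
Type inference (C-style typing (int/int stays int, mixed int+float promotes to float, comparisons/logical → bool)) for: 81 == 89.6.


Operand types: int == float
Rule: comparison yields bool
Result type: bool


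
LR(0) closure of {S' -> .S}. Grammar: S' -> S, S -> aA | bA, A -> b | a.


Start: S' -> .S
For each item with dot before a nonterminal B, add B -> .γ for every B-production
Closure: [S' -> .S, S -> .aA, S -> .bA]


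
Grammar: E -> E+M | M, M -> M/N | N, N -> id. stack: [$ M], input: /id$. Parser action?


shift '/' to continue M -> M/N
Action: shift


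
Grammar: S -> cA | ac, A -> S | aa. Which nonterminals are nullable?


A nonterminal is nullable iff some alternative derives ε (directly, or every symbol in it is nullable)
Nullable: {}


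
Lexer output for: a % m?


Scan left to right, longest-match per lexeme
Tokens: ID(a), OP(%), ID(m)


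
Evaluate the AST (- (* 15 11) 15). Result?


Evaluate inner: (* 15 11) = 165
Evaluate root: (- 165 15) = 150
Result: 150


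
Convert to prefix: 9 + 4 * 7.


'*' binds tighter: tree is (+ 9 (* 4 7))
Prefix: + 9 * 4 7


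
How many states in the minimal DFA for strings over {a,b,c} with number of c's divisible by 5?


Track (count of c) mod 5: states 0..4, accept at 0
Minimal DFA: 5 states


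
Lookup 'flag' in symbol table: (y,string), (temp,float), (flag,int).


Lookup 'flag' → type int


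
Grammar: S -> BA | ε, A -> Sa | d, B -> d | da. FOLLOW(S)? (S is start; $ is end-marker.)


$ ∈ FOLLOW(S). For each A -> αBβ: add FIRST(β)\{ε} to FOLLOW(B); if β nullable, add FOLLOW(A).
FOLLOW(S) = {$, a}


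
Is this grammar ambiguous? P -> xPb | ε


balanced x^n…b^n: each string has a unique parse
Unambiguous


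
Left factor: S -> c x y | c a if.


Common prefix: 'c'
Factored: S -> c S', S' -> x y | a if


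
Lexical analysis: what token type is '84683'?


Pattern: digits only
Type: INTEGER_LITERAL


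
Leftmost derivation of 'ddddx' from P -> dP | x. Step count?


Derivation: P => dP => ddP => dddP => ddddP => ddddx
Steps: 5


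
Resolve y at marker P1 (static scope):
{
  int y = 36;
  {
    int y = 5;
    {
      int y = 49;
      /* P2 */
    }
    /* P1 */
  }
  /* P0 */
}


y declared in the same block as P1
y = 5


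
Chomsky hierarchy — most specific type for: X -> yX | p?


Right-linear: every RHS is a terminal or a terminal followed by one nonterminal
Classification: Type 3 (Regular)


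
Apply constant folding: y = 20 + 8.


20 + 8 = 28 at compile time
Optimized: y = 28


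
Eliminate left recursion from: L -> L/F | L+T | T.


Left-recursive alternatives: L/F, L+T; non-recursive: T
Introduce L': L -> TL', L' -> /FL' | +TL' | ε


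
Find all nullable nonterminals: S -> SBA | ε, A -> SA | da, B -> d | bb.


A nonterminal is nullable iff some alternative derives ε (directly, or every symbol in it is nullable)
Nullable: {S}


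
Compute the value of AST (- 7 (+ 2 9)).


Evaluate inner: (+ 2 9) = 11
Evaluate root: (- 7 11) = -4
Result: -4


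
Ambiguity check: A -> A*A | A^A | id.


'id*id^id' has two parse trees (no precedence encoded between * and ^)
Ambiguous


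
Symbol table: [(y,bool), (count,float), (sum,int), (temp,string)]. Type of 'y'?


Lookup 'y' → type bool


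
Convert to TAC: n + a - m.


Break into single-operator statements:
t1 = n + a
t2 = t1 - m


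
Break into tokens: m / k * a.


Scan left to right, longest-match per lexeme
Tokens: ID(m), OP(/), ID(k), OP(*), ID(a)


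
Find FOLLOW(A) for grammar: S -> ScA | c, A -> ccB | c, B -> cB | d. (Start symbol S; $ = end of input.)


$ ∈ FOLLOW(S). For each A -> αBβ: add FIRST(β)\{ε} to FOLLOW(B); if β nullable, add FOLLOW(A).
FOLLOW(A) = {$, c}


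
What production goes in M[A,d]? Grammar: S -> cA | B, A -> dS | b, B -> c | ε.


For [A, d]: 'd' ∈ FIRST(dS)
Entry: A -> dS


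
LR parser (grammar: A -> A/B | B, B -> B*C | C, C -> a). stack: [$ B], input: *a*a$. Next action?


shift '*' to continue B -> B*C
Action: shift


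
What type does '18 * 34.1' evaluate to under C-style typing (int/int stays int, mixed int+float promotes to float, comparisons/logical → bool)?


Operand types: int * float
Rule: mixed int/float promotes to float; int/int stays int
Result type: float


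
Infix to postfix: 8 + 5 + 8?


Left to right (same or higher precedence on left)
Postfix: 8 5 + 8 +


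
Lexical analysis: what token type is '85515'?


Pattern: digits only
Type: INTEGER_LITERAL


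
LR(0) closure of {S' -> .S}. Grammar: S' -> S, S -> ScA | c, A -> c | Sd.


Start: S' -> .S
For each item with dot before a nonterminal B, add B -> .γ for every B-production
Closure: [S' -> .S, S -> .ScA, S -> .c]


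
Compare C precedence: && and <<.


'<<' is shift (level 8); '&&' is logical AND (level 2)
Higher level binds tighter
'<<' has higher precedence than '&&'


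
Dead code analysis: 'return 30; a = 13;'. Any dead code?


statement follows a return and is unreachable
Dead: 'a = 13'


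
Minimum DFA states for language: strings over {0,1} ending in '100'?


Track the longest suffix of input matching a prefix of '100': 4 classes (prefixes of length 0..3)
Minimal DFA: 4 states


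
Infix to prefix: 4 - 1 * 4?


'*' binds tighter: tree is (- 4 (* 1 4))
Prefix: - 4 * 1 4


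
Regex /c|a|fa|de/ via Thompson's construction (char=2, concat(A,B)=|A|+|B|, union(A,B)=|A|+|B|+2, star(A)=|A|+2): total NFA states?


Syntax tree has 6 char leaf(s), 3 union(s), 0 star(s)
chars contribute 6×2 = 12; each union adds +2; each star adds +2
Total: 12 + 6 + 0 = 18 states


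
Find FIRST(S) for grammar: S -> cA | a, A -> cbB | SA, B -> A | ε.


Per alternative of S: FIRST(cA) = {c}; FIRST(a) = {a}
FIRST(S) = {a, c}


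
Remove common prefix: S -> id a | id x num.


Common prefix: 'id'
Factored: S -> id S', S' -> a | x num


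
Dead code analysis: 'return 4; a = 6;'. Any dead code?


statement follows a return and is unreachable
Dead: 'a = 6'


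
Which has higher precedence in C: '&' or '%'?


'%' is multiplicative (level 10); '&' is bitwise AND (level 5)
Higher level binds tighter
'%' has higher precedence than '&'


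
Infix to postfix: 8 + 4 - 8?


Left to right (same or higher precedence on left)
Postfix: 8 4 + 8 -


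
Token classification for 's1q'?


Pattern: letter/underscore followed by alphanumerics, not a keyword
Type: IDENTIFIER


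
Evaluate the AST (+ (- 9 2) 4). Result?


Evaluate inner: (- 9 2) = 7
Evaluate root: (+ 7 4) = 11
Result: 11


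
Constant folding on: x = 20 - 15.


20 - 15 = 5 at compile time
Optimized: x = 5


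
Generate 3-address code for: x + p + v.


Break into single-operator statements:
t1 = x + p
t2 = t1 + v


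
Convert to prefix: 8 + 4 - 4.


left-to-right (same/higher precedence on left): tree is (- (+ 8 4) 4)
Prefix: - + 8 4 4


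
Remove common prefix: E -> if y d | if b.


Common prefix: 'if'
Factored: E -> if E', E' -> y d | b


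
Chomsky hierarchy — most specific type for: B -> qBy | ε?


Single nonterminal LHS, but q^n y^n is not regular
Classification: Type 2 (Context-Free)


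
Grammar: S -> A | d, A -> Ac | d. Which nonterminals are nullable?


A nonterminal is nullable iff some alternative derives ε (directly, or every symbol in it is nullable)
Nullable: {}


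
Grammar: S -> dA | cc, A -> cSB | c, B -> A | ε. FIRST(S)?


Per alternative of S: FIRST(dA) = {d}; FIRST(cc) = {c}
FIRST(S) = {c, d}


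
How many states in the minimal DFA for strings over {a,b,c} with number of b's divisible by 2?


Track (count of b) mod 2: states 0..1, accept at 0
Minimal DFA: 2 states


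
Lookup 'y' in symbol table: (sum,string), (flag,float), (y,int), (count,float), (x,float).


Lookup 'y' → type int


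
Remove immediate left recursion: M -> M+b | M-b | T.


Left-recursive alternatives: M+b, M-b; non-recursive: T
Introduce M': M -> TM', M' -> +bM' | -bM' | ε


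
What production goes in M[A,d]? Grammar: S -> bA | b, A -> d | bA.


For [A, d]: 'd' ∈ FIRST(d)
Entry: A -> d


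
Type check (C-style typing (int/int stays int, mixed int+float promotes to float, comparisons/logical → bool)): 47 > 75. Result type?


Operand types: int > int
Rule: comparison yields bool
Result type: bool


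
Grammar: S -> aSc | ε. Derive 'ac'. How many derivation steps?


Derivation: S => aSc => ac
Steps: 2


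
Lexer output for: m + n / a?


Scan left to right, longest-match per lexeme
Tokens: ID(m), OP(+), ID(n), OP(/), ID(a)


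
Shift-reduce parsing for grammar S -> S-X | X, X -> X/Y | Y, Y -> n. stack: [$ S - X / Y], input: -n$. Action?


handle 'X/Y' on top
Action: reduce (X -> X/Y)


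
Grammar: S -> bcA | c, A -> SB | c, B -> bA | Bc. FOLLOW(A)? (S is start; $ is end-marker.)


$ ∈ FOLLOW(S). For each A -> αBβ: add FIRST(β)\{ε} to FOLLOW(B); if β nullable, add FOLLOW(A).
FOLLOW(A) = {$, b, c}


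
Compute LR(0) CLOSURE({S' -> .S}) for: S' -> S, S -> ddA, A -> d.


Start: S' -> .S
For each item with dot before a nonterminal B, add B -> .γ for every B-production
Closure: [S' -> .S, S -> .ddA]


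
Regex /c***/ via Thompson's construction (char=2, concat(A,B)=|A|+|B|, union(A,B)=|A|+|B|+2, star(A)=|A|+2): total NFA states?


Syntax tree has 1 char leaf(s), 0 union(s), 3 star(s)
chars contribute 1×2 = 2; each union adds +2; each star adds +2
Total: 2 + 0 + 6 = 8 states


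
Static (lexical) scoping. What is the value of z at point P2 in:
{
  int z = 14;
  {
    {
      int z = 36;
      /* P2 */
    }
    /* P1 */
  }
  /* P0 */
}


z declared in the same block as P2
z = 36


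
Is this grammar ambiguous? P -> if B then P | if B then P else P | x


dangling else: 'if B then if B then x else x' parses two ways
Ambiguous


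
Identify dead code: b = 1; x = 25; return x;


b is assigned but never read
Dead: 'b = 1'


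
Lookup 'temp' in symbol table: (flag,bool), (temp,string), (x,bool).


Lookup 'temp' → type string


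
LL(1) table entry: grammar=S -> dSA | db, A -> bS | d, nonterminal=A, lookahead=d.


For [A, d]: 'd' ∈ FIRST(d)
Entry: A -> d


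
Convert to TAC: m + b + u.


Break into single-operator statements:
t1 = m + b
t2 = t1 + u


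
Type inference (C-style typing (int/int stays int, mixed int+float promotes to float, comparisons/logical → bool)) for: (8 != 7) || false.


Operand types: bool || bool
Rule: logical operators take bool operands and yield bool
Result type: bool


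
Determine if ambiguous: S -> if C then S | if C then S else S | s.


dangling else: 'if C then if C then s else s' parses two ways
Ambiguous


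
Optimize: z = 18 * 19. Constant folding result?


18 * 19 = 342 at compile time
Optimized: z = 342


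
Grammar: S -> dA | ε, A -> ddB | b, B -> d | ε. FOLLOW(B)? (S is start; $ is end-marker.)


$ ∈ FOLLOW(S). For each A -> αBβ: add FIRST(β)\{ε} to FOLLOW(B); if β nullable, add FOLLOW(A).
FOLLOW(B) = {$}


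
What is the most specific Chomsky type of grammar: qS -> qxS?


LHS has context (more than one symbol) and |LHS| ≤ |RHS|
Classification: Type 1 (Context-Sensitive)


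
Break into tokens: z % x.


Scan left to right, longest-match per lexeme
Tokens: ID(z), OP(%), ID(x)


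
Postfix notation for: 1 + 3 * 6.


* has higher precedence, evaluate 3*6 first
Postfix: 1 3 6 * +


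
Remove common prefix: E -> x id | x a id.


Common prefix: 'x'
Factored: E -> x E', E' -> id | a id


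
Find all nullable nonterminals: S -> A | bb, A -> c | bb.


A nonterminal is nullable iff some alternative derives ε (directly, or every symbol in it is nullable)
Nullable: {}


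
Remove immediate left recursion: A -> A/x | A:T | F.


Left-recursive alternatives: A/x, A:T; non-recursive: F
Introduce A': A -> FA', A' -> /xA' | :TA' | ε


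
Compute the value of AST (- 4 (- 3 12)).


Evaluate inner: (- 3 12) = -9
Evaluate root: (- 4 -9) = 13
Result: 13


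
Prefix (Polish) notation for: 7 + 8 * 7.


'*' binds tighter: tree is (+ 7 (* 8 7))
Prefix: + 7 * 8 7


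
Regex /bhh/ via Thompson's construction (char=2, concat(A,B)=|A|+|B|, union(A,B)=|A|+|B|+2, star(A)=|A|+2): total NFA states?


Syntax tree has 3 char leaf(s), 0 union(s), 0 star(s)
chars contribute 3×2 = 6; each union adds +2; each star adds +2
Total: 6 + 0 + 0 = 6 states


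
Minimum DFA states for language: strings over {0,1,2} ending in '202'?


Track the longest suffix of input matching a prefix of '202': 4 classes (prefixes of length 0..3)
Minimal DFA: 4 states


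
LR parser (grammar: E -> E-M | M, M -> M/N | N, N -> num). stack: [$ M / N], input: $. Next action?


handle 'M/N' on top
Action: reduce (M -> M/N)


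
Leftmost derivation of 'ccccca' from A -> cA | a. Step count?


Derivation: A => cA => ccA => cccA => ccccA => cccccA => ccccca
Steps: 6


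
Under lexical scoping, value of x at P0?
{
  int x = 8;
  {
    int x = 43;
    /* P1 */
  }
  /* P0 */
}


x declared in the same block as P0
x = 8


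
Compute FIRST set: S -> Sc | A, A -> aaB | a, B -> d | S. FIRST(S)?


Per alternative of S: FIRST(Sc) = {a}; FIRST(A) = {a}
FIRST(S) = {a}


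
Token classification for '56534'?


Pattern: digits only
Type: INTEGER_LITERAL


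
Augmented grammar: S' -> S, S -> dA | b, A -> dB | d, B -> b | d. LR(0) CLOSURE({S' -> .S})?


Start: S' -> .S
For each item with dot before a nonterminal B, add B -> .γ for every B-production
Closure: [S' -> .S, S -> .dA, S -> .b]


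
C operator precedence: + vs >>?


'+' is additive (level 9); '>>' is shift (level 8)
Higher level binds tighter
'+' has higher precedence than '>>'


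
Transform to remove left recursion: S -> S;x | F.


Left-recursive alternatives: S;x; non-recursive: F
Introduce S': S -> FS', S' -> ;xS' | ε


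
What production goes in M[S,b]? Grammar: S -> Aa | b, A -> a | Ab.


For [S, b]: 'b' ∈ FIRST(b)
Entry: S -> b


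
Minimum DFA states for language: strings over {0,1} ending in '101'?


Track the longest suffix of input matching a prefix of '101': 4 classes (prefixes of length 0..3)
Minimal DFA: 4 states


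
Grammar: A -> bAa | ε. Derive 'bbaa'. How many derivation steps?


Derivation: A => bAa => bbAaa => bbaa
Steps: 3


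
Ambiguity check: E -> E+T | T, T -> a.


precedence layered via separate nonterminal T: deterministic
Unambiguous


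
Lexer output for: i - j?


Scan left to right, longest-match per lexeme
Tokens: ID(i), OP(-), ID(j)


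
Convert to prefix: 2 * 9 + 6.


left-to-right (same/higher precedence on left): tree is (+ (* 2 9) 6)
Prefix: + * 2 9 6


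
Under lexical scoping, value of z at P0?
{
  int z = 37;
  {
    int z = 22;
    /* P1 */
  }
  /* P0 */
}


z declared in the same block as P0
z = 37


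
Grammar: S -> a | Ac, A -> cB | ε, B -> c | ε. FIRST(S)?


Per alternative of S: FIRST(a) = {a}; FIRST(Ac) = {c}
FIRST(S) = {a, c}


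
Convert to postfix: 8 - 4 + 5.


Left to right (same or higher precedence on left)
Postfix: 8 4 - 5 +


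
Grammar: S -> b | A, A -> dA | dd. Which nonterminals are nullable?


A nonterminal is nullable iff some alternative derives ε (directly, or every symbol in it is nullable)
Nullable: {}


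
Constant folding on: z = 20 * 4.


20 * 4 = 80 at compile time
Optimized: z = 80


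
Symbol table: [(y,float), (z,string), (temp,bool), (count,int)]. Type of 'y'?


Lookup 'y' → type float


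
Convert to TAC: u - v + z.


Break into single-operator statements:
t1 = u - v
t2 = t1 + z


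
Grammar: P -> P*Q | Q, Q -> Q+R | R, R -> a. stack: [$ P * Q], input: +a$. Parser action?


'+' can extend Q; shift to build Q -> Q+R
Action: shift


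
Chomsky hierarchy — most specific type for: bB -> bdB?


LHS has context (more than one symbol) and |LHS| ≤ |RHS|
Classification: Type 1 (Context-Sensitive)


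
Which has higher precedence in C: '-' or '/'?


'/' is multiplicative (level 10); '-' is additive (level 9)
Higher level binds tighter
'/' has higher precedence than '-'


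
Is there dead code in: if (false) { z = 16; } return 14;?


condition is constant false, so the whole block is unreachable
Dead: 'if (false) { z = 16; }'


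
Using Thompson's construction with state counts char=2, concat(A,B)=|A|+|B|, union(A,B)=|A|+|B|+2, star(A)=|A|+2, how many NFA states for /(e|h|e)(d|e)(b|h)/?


Syntax tree has 7 char leaf(s), 4 union(s), 0 star(s)
chars contribute 7×2 = 14; each union adds +2; each star adds +2
Total: 14 + 8 + 0 = 22 states


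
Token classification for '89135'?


Pattern: digits only
Type: INTEGER_LITERAL


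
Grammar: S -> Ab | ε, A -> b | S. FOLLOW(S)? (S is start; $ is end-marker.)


$ ∈ FOLLOW(S). For each A -> αBβ: add FIRST(β)\{ε} to FOLLOW(B); if β nullable, add FOLLOW(A).
FOLLOW(S) = {$, b}


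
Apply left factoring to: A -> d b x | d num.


Common prefix: 'd'
Factored: A -> d A', A' -> b x | num


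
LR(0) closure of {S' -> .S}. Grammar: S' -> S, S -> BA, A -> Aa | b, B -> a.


Start: S' -> .S
For each item with dot before a nonterminal B, add B -> .γ for every B-production
Closure: [S' -> .S, S -> .BA, B -> .a]


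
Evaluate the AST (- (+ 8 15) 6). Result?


Evaluate inner: (+ 8 15) = 23
Evaluate root: (- 23 6) = 17
Result: 17


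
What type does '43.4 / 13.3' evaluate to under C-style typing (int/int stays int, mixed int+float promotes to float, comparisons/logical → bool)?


Operand types: float / float
Rule: mixed int/float promotes to float; int/int stays int
Result type: float


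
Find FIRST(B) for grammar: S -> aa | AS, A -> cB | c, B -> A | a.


Per alternative of B: FIRST(A) = {c}; FIRST(a) = {a}
FIRST(B) = {a, c}


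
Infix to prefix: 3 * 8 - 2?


left-to-right (same/higher precedence on left): tree is (- (* 3 8) 2)
Prefix: - * 3 8 2


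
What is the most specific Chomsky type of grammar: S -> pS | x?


Right-linear: every RHS is a terminal or a terminal followed by one nonterminal
Classification: Type 3 (Regular)


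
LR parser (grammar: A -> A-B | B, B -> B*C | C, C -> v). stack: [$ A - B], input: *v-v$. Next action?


'*' can extend B; shift to build B -> B*C
Action: shift


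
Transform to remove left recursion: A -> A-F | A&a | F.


Left-recursive alternatives: A-F, A&a; non-recursive: F
Introduce A': A -> FA', A' -> -FA' | &aA' | ε


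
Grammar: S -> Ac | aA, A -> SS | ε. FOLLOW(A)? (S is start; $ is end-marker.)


$ ∈ FOLLOW(S). For each A -> αBβ: add FIRST(β)\{ε} to FOLLOW(B); if β nullable, add FOLLOW(A).
FOLLOW(A) = {$, a, c}


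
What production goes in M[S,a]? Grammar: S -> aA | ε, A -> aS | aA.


For [S, a]: 'a' ∈ FIRST(aA)
Entry: S -> aA


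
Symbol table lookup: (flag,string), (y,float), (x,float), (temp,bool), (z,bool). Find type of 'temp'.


Lookup 'temp' → type bool


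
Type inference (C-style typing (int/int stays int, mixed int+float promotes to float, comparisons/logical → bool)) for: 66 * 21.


Operand types: int * int
Rule: mixed int/float promotes to float; int/int stays int
Result type: int


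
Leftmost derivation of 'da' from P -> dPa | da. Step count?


Derivation: P => da
Steps: 1


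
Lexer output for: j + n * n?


Scan left to right, longest-match per lexeme
Tokens: ID(j), OP(+), ID(n), OP(*), ID(n)


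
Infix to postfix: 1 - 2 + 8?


Left to right (same or higher precedence on left)
Postfix: 1 2 - 8 +


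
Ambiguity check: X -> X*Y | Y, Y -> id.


precedence layered via separate nonterminal Y: deterministic
Unambiguous


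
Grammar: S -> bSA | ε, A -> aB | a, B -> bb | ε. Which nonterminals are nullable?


A nonterminal is nullable iff some alternative derives ε (directly, or every symbol in it is nullable)
Nullable: {B, S}


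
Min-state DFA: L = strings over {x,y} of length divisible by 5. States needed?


Track length mod 5: states 0..4, accept at 0
Minimal DFA: 5 states


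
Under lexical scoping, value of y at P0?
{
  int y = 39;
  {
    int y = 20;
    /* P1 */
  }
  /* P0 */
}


y declared in the same block as P0
y = 39


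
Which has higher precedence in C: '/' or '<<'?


'/' is multiplicative (level 10); '<<' is shift (level 8)
Higher level binds tighter
'/' has higher precedence than '<<'


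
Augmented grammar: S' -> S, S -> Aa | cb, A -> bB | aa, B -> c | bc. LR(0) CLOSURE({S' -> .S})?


Start: S' -> .S
For each item with dot before a nonterminal B, add B -> .γ for every B-production
Closure: [S' -> .S, S -> .Aa, S -> .cb, A -> .bB, A -> .aa]


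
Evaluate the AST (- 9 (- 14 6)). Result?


Evaluate inner: (- 14 6) = 8
Evaluate root: (- 9 8) = 1
Result: 1


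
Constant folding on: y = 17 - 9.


17 - 9 = 8 at compile time
Optimized: y = 8


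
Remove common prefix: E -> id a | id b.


Common prefix: 'id'
Factored: E -> id E', E' -> a | b


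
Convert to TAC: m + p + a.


Break into single-operator statements:
t1 = m + p
t2 = t1 + a


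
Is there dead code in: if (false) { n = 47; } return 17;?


condition is constant false, so the whole block is unreachable
Dead: 'if (false) { n = 47; }'


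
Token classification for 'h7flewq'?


Pattern: letter/underscore followed by alphanumerics, not a keyword
Type: IDENTIFIER


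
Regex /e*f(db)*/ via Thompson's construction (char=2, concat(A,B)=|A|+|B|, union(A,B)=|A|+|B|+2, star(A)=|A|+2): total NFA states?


Syntax tree has 4 char leaf(s), 0 union(s), 2 star(s)
chars contribute 4×2 = 8; each union adds +2; each star adds +2
Total: 8 + 0 + 4 = 12 states


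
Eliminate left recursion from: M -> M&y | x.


Left-recursive alternatives: M&y; non-recursive: x
Introduce M': M -> xM', M' -> &yM' | ε


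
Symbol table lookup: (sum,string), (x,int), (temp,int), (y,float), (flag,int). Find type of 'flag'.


Lookup 'flag' → type int


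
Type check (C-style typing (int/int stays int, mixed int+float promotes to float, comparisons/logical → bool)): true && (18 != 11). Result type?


Operand types: bool && bool
Rule: logical operators take bool operands and yield bool
Result type: bool


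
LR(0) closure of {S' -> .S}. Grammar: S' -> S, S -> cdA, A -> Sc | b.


Start: S' -> .S
For each item with dot before a nonterminal B, add B -> .γ for every B-production
Closure: [S' -> .S, S -> .cdA]


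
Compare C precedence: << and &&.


'<<' is shift (level 8); '&&' is logical AND (level 2)
Higher level binds tighter
'<<' has higher precedence than '&&'


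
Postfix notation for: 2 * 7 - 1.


Left to right (same or higher precedence on left)
Postfix: 2 7 * 1 -


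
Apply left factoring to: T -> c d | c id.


Common prefix: 'c'
Factored: T -> c T', T' -> d | id


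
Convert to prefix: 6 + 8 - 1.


left-to-right (same/higher precedence on left): tree is (- (+ 6 8) 1)
Prefix: - + 6 8 1


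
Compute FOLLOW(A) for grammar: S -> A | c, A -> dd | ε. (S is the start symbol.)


$ ∈ FOLLOW(S). For each A -> αBβ: add FIRST(β)\{ε} to FOLLOW(B); if β nullable, add FOLLOW(A).
FOLLOW(A) = {$}


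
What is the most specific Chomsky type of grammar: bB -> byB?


LHS has context (more than one symbol) and |LHS| ≤ |RHS|
Classification: Type 1 (Context-Sensitive)


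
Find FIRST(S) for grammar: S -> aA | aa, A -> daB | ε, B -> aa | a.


Per alternative of S: FIRST(aA) = {a}; FIRST(aa) = {a}
FIRST(S) = {a}


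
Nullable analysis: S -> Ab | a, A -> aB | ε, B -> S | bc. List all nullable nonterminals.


A nonterminal is nullable iff some alternative derives ε (directly, or every symbol in it is nullable)
Nullable: {A}


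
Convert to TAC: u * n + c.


Break into single-operator statements:
t1 = u * n
t2 = t1 + c


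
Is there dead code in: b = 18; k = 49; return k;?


b is assigned but never read
Dead: 'b = 18'


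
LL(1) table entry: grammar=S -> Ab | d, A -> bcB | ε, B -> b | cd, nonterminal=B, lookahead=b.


For [B, b]: 'b' ∈ FIRST(b)
Entry: B -> b


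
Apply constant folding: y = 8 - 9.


8 - 9 = -1 at compile time
Optimized: y = -1


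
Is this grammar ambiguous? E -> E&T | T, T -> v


precedence layered via separate nonterminal T: deterministic
Unambiguous


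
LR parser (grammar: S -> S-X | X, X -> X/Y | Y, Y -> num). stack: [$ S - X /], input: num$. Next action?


no handle; shift 'num'
Action: shift


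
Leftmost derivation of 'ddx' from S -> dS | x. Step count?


Derivation: S => dS => ddS => ddx
Steps: 3


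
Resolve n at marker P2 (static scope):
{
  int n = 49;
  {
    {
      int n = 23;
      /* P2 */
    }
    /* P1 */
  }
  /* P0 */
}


n declared in the same block as P2
n = 23


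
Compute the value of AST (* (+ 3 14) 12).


Evaluate inner: (+ 3 14) = 17
Evaluate root: (* 17 12) = 204
Result: 204


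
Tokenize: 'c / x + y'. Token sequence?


Scan left to right, longest-match per lexeme
Tokens: ID(c), OP(/), ID(x), OP(+), ID(y)


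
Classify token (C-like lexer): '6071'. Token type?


Pattern: digits only
Type: INTEGER_LITERAL


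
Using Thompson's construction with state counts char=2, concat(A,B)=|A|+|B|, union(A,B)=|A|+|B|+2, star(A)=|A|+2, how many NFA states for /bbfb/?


Syntax tree has 4 char leaf(s), 0 union(s), 0 star(s)
chars contribute 4×2 = 8; each union adds +2; each star adds +2
Total: 8 + 0 + 0 = 8 states


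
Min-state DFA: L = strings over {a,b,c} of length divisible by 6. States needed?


Track length mod 6: states 0..5, accept at 0
Minimal DFA: 6 states


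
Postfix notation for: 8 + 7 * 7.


* has higher precedence, evaluate 7*7 first
Postfix: 8 7 7 * +


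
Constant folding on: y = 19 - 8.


19 - 8 = 11 at compile time
Optimized: y = 11


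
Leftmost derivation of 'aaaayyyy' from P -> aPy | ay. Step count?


Derivation: P => aPy => aaPyy => aaaPyyy => aaaayyyy
Steps: 4


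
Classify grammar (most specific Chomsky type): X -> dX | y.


Right-linear: every RHS is a terminal or a terminal followed by one nonterminal
Classification: Type 3 (Regular)


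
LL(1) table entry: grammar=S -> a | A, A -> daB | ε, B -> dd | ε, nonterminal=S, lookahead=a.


For [S, a]: 'a' ∈ FIRST(a)
Entry: S -> a


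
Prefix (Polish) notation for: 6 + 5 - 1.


left-to-right (same/higher precedence on left): tree is (- (+ 6 5) 1)
Prefix: - + 6 5 1


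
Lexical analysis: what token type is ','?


Pattern: delimiter/punctuation
Type: PUNCTUATION


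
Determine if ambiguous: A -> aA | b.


right-linear, alternatives start with distinct terminals 'a' vs 'b': unique leftmost derivation
Unambiguous


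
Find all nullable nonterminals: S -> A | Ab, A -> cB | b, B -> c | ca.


A nonterminal is nullable iff some alternative derives ε (directly, or every symbol in it is nullable)
Nullable: {}


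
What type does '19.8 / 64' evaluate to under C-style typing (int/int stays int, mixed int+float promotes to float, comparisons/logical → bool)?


Operand types: float / int
Rule: mixed int/float promotes to float; int/int stays int
Result type: float


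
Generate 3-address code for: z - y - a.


Break into single-operator statements:
t1 = z - y
t2 = t1 - a


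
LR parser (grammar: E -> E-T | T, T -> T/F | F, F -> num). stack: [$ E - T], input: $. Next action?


handle 'E-T' on top; lookahead ∈ FOLLOW(E) = {-, $}
Action: reduce (E -> E-T)


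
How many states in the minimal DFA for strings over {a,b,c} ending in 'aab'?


Track the longest suffix of input matching a prefix of 'aab': 4 classes (prefixes of length 0..3)
Minimal DFA: 4 states


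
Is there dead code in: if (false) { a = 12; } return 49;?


condition is constant false, so the whole block is unreachable
Dead: 'if (false) { a = 12; }'


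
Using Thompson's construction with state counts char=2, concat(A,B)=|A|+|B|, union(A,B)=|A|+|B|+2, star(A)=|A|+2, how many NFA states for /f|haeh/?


Syntax tree has 5 char leaf(s), 1 union(s), 0 star(s)
chars contribute 5×2 = 10; each union adds +2; each star adds +2
Total: 10 + 2 + 0 = 12 states


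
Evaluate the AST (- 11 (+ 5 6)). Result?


Evaluate inner: (+ 5 6) = 11
Evaluate root: (- 11 11) = 0
Result: 0


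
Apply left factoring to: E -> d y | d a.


Common prefix: 'd'
Factored: E -> d E', E' -> y | a


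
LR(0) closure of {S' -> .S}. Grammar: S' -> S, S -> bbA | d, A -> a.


Start: S' -> .S
For each item with dot before a nonterminal B, add B -> .γ for every B-production
Closure: [S' -> .S, S -> .bbA, S -> .d]


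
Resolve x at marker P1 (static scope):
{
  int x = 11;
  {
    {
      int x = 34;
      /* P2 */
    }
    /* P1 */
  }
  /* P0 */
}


P1's block does not declare x; resolves to the enclosing declaration at depth 0
x = 11


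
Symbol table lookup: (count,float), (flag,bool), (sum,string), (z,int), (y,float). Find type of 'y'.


Lookup 'y' → type float


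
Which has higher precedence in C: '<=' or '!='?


'<=' is relational (level 7); '!=' is equality (level 6)
Higher level binds tighter
'<=' has higher precedence than '!='


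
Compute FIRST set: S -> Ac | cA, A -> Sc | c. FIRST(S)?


Per alternative of S: FIRST(Ac) = {c}; FIRST(cA) = {c}
FIRST(S) = {c}


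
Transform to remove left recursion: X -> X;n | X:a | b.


Left-recursive alternatives: X;n, X:a; non-recursive: b
Introduce X': X -> bX', X' -> ;nX' | :aX' | ε


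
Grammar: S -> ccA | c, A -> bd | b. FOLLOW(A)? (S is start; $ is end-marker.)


$ ∈ FOLLOW(S). For each A -> αBβ: add FIRST(β)\{ε} to FOLLOW(B); if β nullable, add FOLLOW(A).
FOLLOW(A) = {$}


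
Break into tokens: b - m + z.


Scan left to right, longest-match per lexeme
Tokens: ID(b), OP(-), ID(m), OP(+), ID(z)


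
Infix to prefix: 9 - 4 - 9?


left-to-right (same/higher precedence on left): tree is (- (- 9 4) 9)
Prefix: - - 9 4 9


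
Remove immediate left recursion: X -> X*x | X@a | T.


Left-recursive alternatives: X*x, X@a; non-recursive: T
Introduce X': X -> TX', X' -> *xX' | @aX' | ε


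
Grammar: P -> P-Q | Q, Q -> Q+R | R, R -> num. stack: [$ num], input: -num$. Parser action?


'num' on top is the handle for R -> num
Action: reduce (R -> num)


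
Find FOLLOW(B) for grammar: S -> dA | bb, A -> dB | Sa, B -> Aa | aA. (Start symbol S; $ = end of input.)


$ ∈ FOLLOW(S). For each A -> αBβ: add FIRST(β)\{ε} to FOLLOW(B); if β nullable, add FOLLOW(A).
FOLLOW(B) = {$, a}


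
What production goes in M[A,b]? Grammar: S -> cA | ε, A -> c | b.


For [A, b]: 'b' ∈ FIRST(b)
Entry: A -> b


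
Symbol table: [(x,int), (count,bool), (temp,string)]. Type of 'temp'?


Lookup 'temp' → type string


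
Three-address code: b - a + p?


Break into single-operator statements:
t1 = b - a
t2 = t1 + p


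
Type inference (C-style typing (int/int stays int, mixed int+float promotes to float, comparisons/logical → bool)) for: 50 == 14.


Operand types: int == int
Rule: comparison yields bool
Result type: bool


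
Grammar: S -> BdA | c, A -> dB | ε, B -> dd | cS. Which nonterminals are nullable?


A nonterminal is nullable iff some alternative derives ε (directly, or every symbol in it is nullable)
Nullable: {A}


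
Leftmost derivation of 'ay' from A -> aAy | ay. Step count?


Derivation: A => ay
Steps: 1


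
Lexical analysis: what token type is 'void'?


Pattern: reserved word
Type: KEYWORD


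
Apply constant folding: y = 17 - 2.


17 - 2 = 15 at compile time
Optimized: y = 15


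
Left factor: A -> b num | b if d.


Common prefix: 'b'
Factored: A -> b A', A' -> num | if d


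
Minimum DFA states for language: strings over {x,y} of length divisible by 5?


Track length mod 5: states 0..4, accept at 0
Minimal DFA: 5 states


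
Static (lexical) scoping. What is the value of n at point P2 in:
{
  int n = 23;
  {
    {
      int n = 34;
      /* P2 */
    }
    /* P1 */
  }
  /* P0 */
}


n declared in the same block as P2
n = 34


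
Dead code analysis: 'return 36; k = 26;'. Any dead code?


statement follows a return and is unreachable
Dead: 'k = 26'


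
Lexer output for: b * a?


Scan left to right, longest-match per lexeme
Tokens: ID(b), OP(*), ID(a)


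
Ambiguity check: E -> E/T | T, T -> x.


precedence layered via separate nonterminal T: deterministic
Unambiguous


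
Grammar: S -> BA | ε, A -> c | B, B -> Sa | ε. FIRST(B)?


Per alternative of B: FIRST(Sa) = {a, c}; FIRST(ε) = {ε}
FIRST(B) = {a, c, ε}


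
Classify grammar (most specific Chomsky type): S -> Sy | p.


Left-linear: every RHS is a terminal or one nonterminal followed by a terminal
Classification: Type 3 (Regular)


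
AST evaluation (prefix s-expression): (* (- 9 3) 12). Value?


Evaluate inner: (- 9 3) = 6
Evaluate root: (* 6 12) = 72
Result: 72


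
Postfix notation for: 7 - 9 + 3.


Left to right (same or higher precedence on left)
Postfix: 7 9 - 3 +


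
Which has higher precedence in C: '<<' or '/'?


'/' is multiplicative (level 10); '<<' is shift (level 8)
Higher level binds tighter
'/' has higher precedence than '<<'


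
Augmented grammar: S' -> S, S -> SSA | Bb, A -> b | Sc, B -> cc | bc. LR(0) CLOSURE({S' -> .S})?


Start: S' -> .S
For each item with dot before a nonterminal B, add B -> .γ for every B-production
Closure: [S' -> .S, S -> .SSA, S -> .Bb, B -> .cc, B -> .bc]


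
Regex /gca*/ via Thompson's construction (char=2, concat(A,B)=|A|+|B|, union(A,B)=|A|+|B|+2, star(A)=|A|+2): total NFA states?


Syntax tree has 3 char leaf(s), 0 union(s), 1 star(s)
chars contribute 3×2 = 6; each union adds +2; each star adds +2
Total: 6 + 0 + 2 = 8 states


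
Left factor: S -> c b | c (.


Common prefix: 'c'
Factored: S -> c S', S' -> b | (


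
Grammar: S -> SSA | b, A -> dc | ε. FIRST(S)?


Per alternative of S: FIRST(SSA) = {b}; FIRST(b) = {b}
FIRST(S) = {b}


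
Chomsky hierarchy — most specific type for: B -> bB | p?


Right-linear: every RHS is a terminal or a terminal followed by one nonterminal
Classification: Type 3 (Regular)


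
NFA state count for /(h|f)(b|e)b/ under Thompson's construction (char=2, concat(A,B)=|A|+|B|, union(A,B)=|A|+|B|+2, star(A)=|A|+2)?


Syntax tree has 5 char leaf(s), 2 union(s), 0 star(s)
chars contribute 5×2 = 10; each union adds +2; each star adds +2
Total: 10 + 4 + 0 = 14 states


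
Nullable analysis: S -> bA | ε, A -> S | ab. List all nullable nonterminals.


A nonterminal is nullable iff some alternative derives ε (directly, or every symbol in it is nullable)
Nullable: {A, S}


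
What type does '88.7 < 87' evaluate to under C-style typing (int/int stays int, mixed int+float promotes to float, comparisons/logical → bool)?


Operand types: float < int
Rule: comparison yields bool
Result type: bool


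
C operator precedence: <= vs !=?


'<=' is relational (level 7); '!=' is equality (level 6)
Higher level binds tighter
'<=' has higher precedence than '!='


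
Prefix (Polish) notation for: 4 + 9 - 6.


left-to-right (same/higher precedence on left): tree is (- (+ 4 9) 6)
Prefix: - + 4 9 6


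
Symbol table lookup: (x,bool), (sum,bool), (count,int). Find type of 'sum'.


Lookup 'sum' → type bool


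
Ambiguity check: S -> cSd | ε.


balanced c^n…d^n: each string has a unique parse
Unambiguous


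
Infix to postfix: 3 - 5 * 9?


* has higher precedence, evaluate 5*9 first
Postfix: 3 5 9 * -


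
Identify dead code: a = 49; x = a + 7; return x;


a is read by x's definition; x is returned
No dead code


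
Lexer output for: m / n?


Scan left to right, longest-match per lexeme
Tokens: ID(m), OP(/), ID(n)


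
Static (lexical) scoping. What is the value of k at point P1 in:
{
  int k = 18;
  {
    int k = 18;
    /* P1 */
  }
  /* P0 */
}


k declared in the same block as P1
k = 18


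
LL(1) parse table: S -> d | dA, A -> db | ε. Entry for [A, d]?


For [A, d]: 'd' ∈ FIRST(db)
Entry: A -> db


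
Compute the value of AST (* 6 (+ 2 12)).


Evaluate inner: (+ 2 12) = 14
Evaluate root: (* 6 14) = 84
Result: 84


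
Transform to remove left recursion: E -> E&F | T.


Left-recursive alternatives: E&F; non-recursive: T
Introduce E': E -> TE', E' -> &FE' | ε


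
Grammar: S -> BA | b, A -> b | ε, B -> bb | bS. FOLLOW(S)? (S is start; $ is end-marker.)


$ ∈ FOLLOW(S). For each A -> αBβ: add FIRST(β)\{ε} to FOLLOW(B); if β nullable, add FOLLOW(A).
FOLLOW(S) = {$, b}


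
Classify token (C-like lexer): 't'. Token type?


Pattern: letter/underscore followed by alphanumerics, not a keyword
Type: IDENTIFIER


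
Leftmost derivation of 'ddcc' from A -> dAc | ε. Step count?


Derivation: A => dAc => ddAcc => ddcc
Steps: 3


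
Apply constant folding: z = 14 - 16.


14 - 16 = -2 at compile time
Optimized: z = -2


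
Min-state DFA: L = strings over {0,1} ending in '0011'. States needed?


Track the longest suffix of input matching a prefix of '0011': 5 classes (prefixes of length 0..4)
Minimal DFA: 5 states


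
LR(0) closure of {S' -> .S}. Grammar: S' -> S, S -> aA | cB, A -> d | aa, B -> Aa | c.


Start: S' -> .S
For each item with dot before a nonterminal B, add B -> .γ for every B-production
Closure: [S' -> .S, S -> .aA, S -> .cB]


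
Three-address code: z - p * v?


Break into single-operator statements:
t1 = p * v
t2 = z - t1


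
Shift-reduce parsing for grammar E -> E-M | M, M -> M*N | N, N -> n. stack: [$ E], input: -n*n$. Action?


shift '-' to continue E -> E-M
Action: shift


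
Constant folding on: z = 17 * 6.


17 * 6 = 102 at compile time
Optimized: z = 102


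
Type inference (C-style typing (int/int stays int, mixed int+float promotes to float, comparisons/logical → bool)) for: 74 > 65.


Operand types: int > int
Rule: comparison yields bool
Result type: bool


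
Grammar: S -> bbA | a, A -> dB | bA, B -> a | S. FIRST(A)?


Per alternative of A: FIRST(dB) = {d}; FIRST(bA) = {b}
FIRST(A) = {b, d}


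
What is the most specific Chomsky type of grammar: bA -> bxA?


LHS has context (more than one symbol) and |LHS| ≤ |RHS|
Classification: Type 1 (Context-Sensitive)


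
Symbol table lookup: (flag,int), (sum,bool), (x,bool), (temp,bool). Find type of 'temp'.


Lookup 'temp' → type bool


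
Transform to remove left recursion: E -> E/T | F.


Left-recursive alternatives: E/T; non-recursive: F
Introduce E': E -> FE', E' -> /TE' | ε


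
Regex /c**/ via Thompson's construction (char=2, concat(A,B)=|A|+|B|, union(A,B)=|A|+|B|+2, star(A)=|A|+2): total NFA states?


Syntax tree has 1 char leaf(s), 0 union(s), 2 star(s)
chars contribute 1×2 = 2; each union adds +2; each star adds +2
Total: 2 + 0 + 4 = 6 states


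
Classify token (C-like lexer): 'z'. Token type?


Pattern: letter/underscore followed by alphanumerics, not a keyword
Type: IDENTIFIER


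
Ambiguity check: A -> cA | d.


right-linear, alternatives start with distinct terminals 'c' vs 'd': unique leftmost derivation
Unambiguous
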